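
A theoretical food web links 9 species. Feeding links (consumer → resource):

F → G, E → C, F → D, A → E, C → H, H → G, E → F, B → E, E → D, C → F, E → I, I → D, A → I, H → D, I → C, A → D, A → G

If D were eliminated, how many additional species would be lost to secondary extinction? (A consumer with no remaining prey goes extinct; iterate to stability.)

Remove D.
Every predator of it retains at least one other prey: H still has G; F still has G; I still has C; E still has F, C, I; A still has G, I, E.
No consumer loses all prey, so no secondary extinctions occur.

0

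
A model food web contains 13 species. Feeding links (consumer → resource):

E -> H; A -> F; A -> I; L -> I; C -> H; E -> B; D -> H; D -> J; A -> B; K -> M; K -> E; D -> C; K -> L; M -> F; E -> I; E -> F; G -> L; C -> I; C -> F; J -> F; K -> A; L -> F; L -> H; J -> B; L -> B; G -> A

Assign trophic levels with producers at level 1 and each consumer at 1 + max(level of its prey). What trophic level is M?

F is a producer → level 1.
M eats F → level 2.

Trophic level 2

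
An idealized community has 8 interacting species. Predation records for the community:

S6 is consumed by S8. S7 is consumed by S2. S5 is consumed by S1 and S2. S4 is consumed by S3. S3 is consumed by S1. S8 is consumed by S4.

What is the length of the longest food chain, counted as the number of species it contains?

5 species

One longest chain: S6 → S8 → S4 → S3 → S1.
It has 5 species and 4 links.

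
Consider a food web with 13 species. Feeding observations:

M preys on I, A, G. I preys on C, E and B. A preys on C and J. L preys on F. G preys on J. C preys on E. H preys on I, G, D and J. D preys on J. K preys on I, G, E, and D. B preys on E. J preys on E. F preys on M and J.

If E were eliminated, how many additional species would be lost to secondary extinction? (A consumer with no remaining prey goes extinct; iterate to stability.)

Remove E.
Round 1: J (all prey gone), B (all prey gone), C (all prey gone) → extinct.
Round 2: I (all prey gone), A (all prey gone), D (all prey gone), G (all prey gone) → extinct.
Round 3: H (all prey gone), M (all prey gone), K (all prey gone) → extinct.
Round 4: F (all prey gone) → extinct.
Round 5: L (all prey gone) → extinct.
No further losses. Total secondary extinctions: 12.

12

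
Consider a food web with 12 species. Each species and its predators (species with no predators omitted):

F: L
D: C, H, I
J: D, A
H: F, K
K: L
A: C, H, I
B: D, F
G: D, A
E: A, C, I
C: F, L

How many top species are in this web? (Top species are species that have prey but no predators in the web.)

2

Top species (has prey, but nothing eats it): I, L.
Count: 2.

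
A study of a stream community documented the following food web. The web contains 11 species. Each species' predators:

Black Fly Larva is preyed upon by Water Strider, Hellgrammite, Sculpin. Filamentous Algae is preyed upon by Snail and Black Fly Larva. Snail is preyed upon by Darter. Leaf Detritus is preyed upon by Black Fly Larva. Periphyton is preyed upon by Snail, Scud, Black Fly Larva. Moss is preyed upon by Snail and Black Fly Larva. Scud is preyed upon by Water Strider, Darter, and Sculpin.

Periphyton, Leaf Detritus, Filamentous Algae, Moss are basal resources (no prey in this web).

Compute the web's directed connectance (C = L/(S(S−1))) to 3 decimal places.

The web has S = 11 species and L = 15 feeding links.
C = L / (S(S−1)) = 15 / 110 = 0.1364 ≈ 0.136.

C = 0.136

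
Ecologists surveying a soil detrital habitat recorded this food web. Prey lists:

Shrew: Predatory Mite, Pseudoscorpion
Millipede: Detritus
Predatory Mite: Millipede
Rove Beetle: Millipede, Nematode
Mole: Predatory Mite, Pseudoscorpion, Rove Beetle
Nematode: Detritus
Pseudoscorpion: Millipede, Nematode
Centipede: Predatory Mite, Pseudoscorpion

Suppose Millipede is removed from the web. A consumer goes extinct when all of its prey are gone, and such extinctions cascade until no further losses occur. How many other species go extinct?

Remove Millipede.
Round 1: Predatory Mite (all prey gone) → extinct.
No further losses. Total secondary extinctions: 1.

1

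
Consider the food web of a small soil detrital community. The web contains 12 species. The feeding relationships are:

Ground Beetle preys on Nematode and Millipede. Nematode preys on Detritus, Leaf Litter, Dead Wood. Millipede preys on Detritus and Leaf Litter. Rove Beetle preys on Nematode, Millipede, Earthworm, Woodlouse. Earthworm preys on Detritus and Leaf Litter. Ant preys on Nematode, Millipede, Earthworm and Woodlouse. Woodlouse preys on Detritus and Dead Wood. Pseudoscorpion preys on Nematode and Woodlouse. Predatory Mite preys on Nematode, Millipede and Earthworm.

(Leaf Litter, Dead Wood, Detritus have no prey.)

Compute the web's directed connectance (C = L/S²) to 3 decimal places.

C = 0.167

The web has S = 12 species and L = 24 feeding links.
C = L / S² = 24 / 144 = 0.1667 ≈ 0.167.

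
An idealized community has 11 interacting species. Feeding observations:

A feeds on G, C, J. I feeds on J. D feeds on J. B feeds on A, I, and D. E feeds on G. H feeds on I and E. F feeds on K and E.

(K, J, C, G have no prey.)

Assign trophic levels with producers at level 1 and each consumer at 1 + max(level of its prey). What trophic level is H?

Trophic level 3

J is a producer → level 1.
I eats J → level 2.
H eats I (level 2); other prey at levels: E 2 → level 3.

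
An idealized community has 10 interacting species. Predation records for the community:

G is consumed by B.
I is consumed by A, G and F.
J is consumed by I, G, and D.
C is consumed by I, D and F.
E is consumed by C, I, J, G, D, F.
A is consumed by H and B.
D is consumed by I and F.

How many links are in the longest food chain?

One longest chain: E → J → D → I → A → H.
It has 6 species and 5 links.

5 links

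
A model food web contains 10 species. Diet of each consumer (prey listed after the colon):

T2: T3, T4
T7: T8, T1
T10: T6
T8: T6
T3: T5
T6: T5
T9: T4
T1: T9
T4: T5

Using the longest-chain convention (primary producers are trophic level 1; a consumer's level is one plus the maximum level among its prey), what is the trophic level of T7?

T5 is a producer → level 1.
T4 eats T5 → level 2.
T9 eats T4 → level 3.
T1 eats T9 → level 4.
T7 eats T1 (level 4); other prey at levels: T8 3 → level 5.

Trophic level 5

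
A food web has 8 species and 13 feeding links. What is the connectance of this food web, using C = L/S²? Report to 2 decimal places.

The web has S = 8 species and L = 13 feeding links.
C = L / S² = 13 / 64 = 0.2031 ≈ 0.20.

C = 0.20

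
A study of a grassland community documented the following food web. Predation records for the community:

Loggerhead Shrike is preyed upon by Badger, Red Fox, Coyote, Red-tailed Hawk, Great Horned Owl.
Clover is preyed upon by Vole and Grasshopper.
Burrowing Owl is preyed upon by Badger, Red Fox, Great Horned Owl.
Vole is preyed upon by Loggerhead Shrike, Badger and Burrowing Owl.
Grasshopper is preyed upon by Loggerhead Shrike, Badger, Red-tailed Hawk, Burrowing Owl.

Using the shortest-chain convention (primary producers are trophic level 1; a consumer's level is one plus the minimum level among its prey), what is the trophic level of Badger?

Clover is a producer → level 1.
Grasshopper eats Clover → level 2.
Badger eats Grasshopper → level 3.
No prey of Badger is below level 2, so 3 is the minimum.

Trophic level 3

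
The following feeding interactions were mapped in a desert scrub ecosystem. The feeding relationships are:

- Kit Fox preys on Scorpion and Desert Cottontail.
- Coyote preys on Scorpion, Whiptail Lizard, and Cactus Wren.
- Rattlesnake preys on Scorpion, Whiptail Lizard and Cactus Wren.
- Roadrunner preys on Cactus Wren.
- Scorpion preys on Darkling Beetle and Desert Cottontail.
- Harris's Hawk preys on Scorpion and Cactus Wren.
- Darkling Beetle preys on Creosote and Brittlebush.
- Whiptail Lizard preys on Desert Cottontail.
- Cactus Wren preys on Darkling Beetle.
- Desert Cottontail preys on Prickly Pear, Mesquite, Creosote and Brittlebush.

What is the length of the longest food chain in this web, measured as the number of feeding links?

3 links

One longest chain: Mesquite → Desert Cottontail → Whiptail Lizard → Rattlesnake.
It has 4 species and 3 links.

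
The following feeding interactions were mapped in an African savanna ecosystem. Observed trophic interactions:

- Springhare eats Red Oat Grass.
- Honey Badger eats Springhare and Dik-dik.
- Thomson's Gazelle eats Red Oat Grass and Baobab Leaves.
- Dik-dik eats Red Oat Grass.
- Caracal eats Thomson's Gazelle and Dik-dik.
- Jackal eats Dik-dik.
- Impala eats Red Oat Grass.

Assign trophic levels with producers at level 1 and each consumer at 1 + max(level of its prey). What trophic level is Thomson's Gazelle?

Baobab Leaves is a producer → level 1.
Thomson's Gazelle eats Baobab Leaves (level 1); other prey at levels: Red Oat Grass 1 → level 2.

Trophic level 2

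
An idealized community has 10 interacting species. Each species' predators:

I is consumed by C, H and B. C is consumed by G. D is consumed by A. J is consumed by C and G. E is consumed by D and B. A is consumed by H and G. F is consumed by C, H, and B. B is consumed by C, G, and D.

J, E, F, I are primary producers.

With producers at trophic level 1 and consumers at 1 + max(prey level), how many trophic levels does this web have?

5

Producers (level 1): J, E, F, I.
E → B → D → A → H gives H level 5.
No species has a prey at level 5, so no species reaches level 6.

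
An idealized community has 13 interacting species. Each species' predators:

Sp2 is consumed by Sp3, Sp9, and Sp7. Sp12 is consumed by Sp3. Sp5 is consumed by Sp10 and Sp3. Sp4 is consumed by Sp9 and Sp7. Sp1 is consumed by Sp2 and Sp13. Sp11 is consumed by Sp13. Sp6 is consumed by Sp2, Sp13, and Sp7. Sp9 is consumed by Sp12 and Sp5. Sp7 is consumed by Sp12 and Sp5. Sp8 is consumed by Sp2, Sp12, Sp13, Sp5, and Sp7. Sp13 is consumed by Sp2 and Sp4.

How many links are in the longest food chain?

5 links

One longest chain: Sp11 → Sp13 → Sp4 → Sp7 → Sp12 → Sp3.
It has 6 species and 5 links.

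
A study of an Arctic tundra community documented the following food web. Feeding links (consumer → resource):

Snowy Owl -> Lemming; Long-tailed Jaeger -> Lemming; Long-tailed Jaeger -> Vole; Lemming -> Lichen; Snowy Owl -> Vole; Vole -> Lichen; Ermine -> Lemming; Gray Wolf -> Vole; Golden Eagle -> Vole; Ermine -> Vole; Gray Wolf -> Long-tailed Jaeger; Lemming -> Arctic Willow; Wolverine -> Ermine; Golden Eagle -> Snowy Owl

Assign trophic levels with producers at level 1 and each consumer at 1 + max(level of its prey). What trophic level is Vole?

Trophic level 2

Lichen is a producer → level 1.
Vole eats Lichen → level 2.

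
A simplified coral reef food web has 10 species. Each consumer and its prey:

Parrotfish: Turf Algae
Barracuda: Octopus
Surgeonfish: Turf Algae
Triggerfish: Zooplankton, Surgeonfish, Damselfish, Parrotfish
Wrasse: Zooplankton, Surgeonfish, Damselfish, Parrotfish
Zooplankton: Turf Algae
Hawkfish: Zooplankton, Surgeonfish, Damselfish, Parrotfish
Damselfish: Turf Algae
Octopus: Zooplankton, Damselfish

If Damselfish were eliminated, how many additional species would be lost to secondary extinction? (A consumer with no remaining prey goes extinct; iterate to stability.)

Remove Damselfish.
Every predator of it retains at least one other prey: Octopus still has Zooplankton; Triggerfish still has Zooplankton, Surgeonfish, Parrotfish; Wrasse still has Zooplankton, Surgeonfish, Parrotfish; Hawkfish still has Zooplankton, Surgeonfish, Parrotfish.
No consumer loses all prey, so no secondary extinctions occur.

0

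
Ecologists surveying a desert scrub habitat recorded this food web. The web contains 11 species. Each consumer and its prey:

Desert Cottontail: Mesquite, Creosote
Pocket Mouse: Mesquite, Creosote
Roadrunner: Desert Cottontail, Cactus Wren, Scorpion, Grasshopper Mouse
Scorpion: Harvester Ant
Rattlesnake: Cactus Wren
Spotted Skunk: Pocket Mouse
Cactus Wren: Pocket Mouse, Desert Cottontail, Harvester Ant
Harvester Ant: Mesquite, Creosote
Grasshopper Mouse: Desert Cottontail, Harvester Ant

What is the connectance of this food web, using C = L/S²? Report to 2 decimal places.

C = 0.15

The web has S = 11 species and L = 18 feeding links.
C = L / S² = 18 / 121 = 0.1488 ≈ 0.15.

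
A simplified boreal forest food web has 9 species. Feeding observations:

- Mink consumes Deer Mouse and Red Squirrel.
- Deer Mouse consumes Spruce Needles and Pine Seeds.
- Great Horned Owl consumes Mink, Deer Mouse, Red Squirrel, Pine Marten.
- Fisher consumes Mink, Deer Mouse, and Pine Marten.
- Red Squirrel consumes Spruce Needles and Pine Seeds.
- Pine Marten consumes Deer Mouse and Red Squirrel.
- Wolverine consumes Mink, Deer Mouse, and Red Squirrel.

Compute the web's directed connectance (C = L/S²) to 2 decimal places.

C = 0.22

The web has S = 9 species and L = 18 feeding links.
C = L / S² = 18 / 81 = 0.2222 ≈ 0.22.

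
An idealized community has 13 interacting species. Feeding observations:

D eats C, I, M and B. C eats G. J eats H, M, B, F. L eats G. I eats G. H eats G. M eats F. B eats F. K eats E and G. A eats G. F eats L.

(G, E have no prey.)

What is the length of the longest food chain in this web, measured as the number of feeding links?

One longest chain: G → L → F → B → J.
It has 5 species and 4 links.

4 links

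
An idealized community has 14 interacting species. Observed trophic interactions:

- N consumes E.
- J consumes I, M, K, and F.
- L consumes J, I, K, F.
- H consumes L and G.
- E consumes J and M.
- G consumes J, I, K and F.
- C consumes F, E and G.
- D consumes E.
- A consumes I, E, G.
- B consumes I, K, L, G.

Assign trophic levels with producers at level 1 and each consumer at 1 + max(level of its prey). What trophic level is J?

M is a producer → level 1.
J eats M (level 1); other prey at levels: I 1, K 1, F 1 → level 2.

Trophic level 2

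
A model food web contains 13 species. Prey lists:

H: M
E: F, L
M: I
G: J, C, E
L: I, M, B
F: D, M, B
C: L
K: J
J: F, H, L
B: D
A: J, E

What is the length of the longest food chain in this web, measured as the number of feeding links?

One longest chain: I → M → F → E → A.
It has 5 species and 4 links.

4 links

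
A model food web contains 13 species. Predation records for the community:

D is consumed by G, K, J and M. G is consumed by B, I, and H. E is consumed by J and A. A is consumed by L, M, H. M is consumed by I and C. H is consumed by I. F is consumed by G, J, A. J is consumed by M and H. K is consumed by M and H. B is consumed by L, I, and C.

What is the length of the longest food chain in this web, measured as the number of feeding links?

3 links

One longest chain: F → G → B → L.
It has 4 species and 3 links.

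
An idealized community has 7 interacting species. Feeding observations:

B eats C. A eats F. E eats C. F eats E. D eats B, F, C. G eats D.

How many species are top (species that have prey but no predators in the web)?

2

Top species (has prey, but nothing eats it): A, G.
Count: 2.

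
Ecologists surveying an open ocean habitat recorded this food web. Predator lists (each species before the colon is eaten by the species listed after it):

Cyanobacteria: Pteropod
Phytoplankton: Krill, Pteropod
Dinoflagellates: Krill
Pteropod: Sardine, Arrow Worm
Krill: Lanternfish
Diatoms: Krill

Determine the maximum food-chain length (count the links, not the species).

One longest chain: Diatoms → Krill → Lanternfish.
It has 3 species and 2 links.

2 links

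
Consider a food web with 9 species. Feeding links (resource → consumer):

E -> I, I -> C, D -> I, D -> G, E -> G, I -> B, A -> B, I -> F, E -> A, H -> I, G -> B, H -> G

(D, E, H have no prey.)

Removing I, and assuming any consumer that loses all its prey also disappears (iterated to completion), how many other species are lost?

2

Remove I.
Round 1: C (all prey gone), F (all prey gone) → extinct.
No further losses. Total secondary extinctions: 2.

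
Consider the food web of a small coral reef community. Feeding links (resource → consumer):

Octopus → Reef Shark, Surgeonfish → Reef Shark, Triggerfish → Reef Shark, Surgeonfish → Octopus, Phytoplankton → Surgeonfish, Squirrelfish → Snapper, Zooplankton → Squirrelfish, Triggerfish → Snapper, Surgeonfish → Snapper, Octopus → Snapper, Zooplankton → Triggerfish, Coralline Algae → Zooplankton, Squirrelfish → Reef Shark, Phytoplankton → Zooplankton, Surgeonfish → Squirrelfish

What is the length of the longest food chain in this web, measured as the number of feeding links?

3 links

One longest chain: Phytoplankton → Zooplankton → Triggerfish → Snapper.
It has 4 species and 3 links.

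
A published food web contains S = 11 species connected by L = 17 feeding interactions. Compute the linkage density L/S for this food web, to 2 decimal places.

There are L = 17 links among S = 11 species.
L/S = 17/11 = 1.5455 ≈ 1.55.

L/S = 1.55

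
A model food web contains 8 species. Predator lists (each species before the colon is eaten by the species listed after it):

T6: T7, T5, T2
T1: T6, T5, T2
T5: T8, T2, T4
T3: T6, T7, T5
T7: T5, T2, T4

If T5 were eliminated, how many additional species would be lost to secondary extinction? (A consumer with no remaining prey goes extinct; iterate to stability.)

1

Remove T5.
Round 1: T8 (all prey gone) → extinct.
No further losses. Total secondary extinctions: 1.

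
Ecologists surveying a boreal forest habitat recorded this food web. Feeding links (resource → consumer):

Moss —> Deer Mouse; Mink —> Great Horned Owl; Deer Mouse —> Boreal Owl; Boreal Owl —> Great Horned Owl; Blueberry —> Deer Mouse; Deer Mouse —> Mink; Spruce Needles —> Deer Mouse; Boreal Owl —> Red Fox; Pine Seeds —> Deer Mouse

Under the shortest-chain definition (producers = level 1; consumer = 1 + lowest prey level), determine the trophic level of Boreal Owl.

Trophic level 3

Pine Seeds is a producer → level 1.
Deer Mouse eats Pine Seeds → level 2.
Boreal Owl eats Deer Mouse → level 3.
No prey of Boreal Owl is below level 2, so 3 is the minimum.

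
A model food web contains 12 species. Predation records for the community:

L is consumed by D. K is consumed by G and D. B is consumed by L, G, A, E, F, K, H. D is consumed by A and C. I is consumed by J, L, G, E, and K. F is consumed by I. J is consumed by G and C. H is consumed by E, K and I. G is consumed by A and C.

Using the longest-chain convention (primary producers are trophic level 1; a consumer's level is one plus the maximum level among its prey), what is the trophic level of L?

B is a producer → level 1.
H eats B → level 2.
I eats H (level 2); other prey at levels: F 2 → level 3.
L eats I (level 3); other prey at levels: B 1 → level 4.

Trophic level 4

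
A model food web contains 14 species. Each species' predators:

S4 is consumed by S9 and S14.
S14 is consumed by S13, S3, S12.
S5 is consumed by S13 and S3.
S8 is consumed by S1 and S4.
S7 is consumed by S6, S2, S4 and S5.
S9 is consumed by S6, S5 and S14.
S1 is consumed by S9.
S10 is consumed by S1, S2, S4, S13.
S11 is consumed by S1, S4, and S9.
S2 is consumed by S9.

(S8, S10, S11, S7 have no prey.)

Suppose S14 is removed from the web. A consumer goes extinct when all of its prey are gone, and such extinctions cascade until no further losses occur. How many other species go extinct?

Remove S14.
Round 1: S12 (all prey gone) → extinct.
No further losses. Total secondary extinctions: 1.

1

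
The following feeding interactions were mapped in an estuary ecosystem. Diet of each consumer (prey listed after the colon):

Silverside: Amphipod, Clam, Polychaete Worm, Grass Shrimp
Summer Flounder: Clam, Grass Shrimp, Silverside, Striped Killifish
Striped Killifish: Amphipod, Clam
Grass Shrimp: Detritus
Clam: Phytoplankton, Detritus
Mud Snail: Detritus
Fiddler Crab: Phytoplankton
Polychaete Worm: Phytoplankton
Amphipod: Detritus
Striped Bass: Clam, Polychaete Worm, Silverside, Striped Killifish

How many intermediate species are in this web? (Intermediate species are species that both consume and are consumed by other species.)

6

Intermediate species (has both prey and predators): Amphipod, Clam, Polychaete Worm, Grass Shrimp, Silverside, Striped Killifish.
Count: 6.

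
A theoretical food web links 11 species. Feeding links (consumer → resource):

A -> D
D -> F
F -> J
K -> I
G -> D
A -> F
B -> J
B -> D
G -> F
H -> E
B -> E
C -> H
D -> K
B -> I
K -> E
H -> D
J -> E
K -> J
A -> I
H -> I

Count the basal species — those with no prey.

Basal species (no prey listed): E, I.
Count: 2.

2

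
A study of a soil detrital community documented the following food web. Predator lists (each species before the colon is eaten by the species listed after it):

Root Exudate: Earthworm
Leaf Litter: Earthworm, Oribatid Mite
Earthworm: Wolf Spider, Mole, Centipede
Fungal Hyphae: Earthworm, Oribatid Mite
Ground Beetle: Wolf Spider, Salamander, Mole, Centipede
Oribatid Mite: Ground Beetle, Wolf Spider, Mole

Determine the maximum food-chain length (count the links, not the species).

One longest chain: Leaf Litter → Oribatid Mite → Ground Beetle → Wolf Spider.
It has 4 species and 3 links.

3 links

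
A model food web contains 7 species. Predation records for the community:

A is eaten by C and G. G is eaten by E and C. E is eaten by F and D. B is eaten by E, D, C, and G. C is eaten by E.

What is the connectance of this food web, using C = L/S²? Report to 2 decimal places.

C = 0.22

The web has S = 7 species and L = 11 feeding links.
C = L / S² = 11 / 49 = 0.2245 ≈ 0.22.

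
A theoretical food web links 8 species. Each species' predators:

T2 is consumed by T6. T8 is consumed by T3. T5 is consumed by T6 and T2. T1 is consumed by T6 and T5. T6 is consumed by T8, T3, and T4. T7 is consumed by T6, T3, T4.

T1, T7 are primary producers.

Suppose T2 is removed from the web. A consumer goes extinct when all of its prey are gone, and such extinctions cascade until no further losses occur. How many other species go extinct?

Remove T2.
Every predator of it retains at least one other prey: T6 still has T1, T7, T5.
No consumer loses all prey, so no secondary extinctions occur.

0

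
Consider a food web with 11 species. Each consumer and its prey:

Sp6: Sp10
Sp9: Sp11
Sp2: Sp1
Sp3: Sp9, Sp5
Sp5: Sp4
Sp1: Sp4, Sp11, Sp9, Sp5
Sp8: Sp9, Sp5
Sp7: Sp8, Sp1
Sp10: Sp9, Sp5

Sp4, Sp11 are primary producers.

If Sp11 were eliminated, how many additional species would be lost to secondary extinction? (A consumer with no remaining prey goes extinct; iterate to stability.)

Remove Sp11.
Round 1: Sp9 (all prey gone) → extinct.
No further losses. Total secondary extinctions: 1.

1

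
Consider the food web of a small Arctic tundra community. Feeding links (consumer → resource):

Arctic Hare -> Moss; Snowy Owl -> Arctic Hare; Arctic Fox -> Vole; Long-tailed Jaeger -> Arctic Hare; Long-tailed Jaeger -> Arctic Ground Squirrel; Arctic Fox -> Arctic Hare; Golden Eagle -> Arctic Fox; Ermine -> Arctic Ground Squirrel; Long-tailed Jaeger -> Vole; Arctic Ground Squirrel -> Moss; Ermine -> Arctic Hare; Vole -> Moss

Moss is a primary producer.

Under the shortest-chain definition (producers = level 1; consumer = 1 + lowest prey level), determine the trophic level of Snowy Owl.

Moss is a producer → level 1.
Arctic Hare eats Moss → level 2.
Snowy Owl eats Arctic Hare → level 3.
No prey of Snowy Owl is below level 2, so 3 is the minimum.

Trophic level 3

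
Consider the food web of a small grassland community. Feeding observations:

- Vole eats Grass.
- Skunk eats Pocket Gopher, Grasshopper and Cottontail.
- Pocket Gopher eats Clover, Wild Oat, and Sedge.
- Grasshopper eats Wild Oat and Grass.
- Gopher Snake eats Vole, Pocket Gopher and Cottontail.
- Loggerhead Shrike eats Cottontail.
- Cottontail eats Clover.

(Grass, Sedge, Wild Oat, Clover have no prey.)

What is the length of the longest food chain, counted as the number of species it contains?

One longest chain: Clover → Cottontail → Skunk.
It has 3 species and 2 links.

3 species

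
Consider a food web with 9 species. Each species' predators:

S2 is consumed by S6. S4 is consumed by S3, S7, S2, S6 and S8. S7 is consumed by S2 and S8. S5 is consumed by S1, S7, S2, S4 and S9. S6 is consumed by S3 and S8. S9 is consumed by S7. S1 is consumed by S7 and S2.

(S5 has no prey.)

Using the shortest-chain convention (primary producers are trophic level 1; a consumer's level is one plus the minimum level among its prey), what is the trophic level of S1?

Trophic level 2

S5 is a producer → level 1.
S1 eats S5 → level 2.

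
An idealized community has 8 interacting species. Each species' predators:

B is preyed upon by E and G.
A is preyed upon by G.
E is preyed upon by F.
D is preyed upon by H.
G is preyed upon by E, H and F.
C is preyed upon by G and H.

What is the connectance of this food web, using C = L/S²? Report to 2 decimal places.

C = 0.16

The web has S = 8 species and L = 10 feeding links.
C = L / S² = 10 / 64 = 0.1562 ≈ 0.16.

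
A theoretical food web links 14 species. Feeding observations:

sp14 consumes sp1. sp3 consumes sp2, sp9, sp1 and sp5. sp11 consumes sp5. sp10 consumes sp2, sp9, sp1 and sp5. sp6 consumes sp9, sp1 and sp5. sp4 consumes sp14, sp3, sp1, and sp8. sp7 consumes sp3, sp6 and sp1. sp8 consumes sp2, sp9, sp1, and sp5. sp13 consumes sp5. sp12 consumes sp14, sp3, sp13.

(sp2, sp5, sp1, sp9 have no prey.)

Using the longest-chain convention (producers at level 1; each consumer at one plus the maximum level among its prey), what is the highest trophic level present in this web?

Producers (level 1): sp2, sp5, sp1, sp9.
sp2 → sp3 → sp12 gives sp12 level 3.
No species has a prey at level 3, so no species reaches level 4.

3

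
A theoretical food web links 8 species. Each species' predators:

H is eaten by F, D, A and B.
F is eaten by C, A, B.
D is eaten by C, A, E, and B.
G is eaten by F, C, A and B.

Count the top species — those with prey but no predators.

Top species (has prey, but nothing eats it): B, A, E, C.
Count: 4.

4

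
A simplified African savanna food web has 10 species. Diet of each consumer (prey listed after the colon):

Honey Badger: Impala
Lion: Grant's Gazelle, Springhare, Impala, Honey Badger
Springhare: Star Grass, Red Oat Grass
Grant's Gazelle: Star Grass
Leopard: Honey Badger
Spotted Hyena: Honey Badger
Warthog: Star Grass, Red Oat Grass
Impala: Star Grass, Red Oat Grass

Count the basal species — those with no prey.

Basal species (no prey listed): Star Grass, Red Oat Grass.
Count: 2.

2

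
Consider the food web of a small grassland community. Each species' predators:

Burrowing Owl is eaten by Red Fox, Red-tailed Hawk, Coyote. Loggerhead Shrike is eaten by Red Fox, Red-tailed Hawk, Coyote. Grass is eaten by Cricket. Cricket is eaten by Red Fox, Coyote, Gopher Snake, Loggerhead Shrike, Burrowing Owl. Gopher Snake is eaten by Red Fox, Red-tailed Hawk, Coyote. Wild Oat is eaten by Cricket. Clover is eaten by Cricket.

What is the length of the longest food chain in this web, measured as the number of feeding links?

One longest chain: Grass → Cricket → Gopher Snake → Coyote.
It has 4 species and 3 links.

3 links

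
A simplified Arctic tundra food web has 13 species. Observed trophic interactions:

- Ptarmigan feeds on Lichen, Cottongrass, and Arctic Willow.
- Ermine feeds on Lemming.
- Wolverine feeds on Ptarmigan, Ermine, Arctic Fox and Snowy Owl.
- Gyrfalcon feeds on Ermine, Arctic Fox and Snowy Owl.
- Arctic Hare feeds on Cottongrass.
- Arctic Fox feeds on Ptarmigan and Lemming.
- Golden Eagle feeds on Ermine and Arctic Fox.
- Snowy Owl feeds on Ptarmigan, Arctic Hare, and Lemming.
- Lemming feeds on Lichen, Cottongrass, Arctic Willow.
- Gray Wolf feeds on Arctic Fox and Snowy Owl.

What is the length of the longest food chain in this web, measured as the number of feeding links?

One longest chain: Lichen → Ptarmigan → Arctic Fox → Gyrfalcon.
It has 4 species and 3 links.

3 links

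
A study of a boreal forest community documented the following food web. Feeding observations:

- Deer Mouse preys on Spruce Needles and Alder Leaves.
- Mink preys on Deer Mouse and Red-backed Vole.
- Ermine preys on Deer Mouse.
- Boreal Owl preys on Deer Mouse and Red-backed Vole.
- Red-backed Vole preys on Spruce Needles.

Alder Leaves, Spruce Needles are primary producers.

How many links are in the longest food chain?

2 links

One longest chain: Spruce Needles → Red-backed Vole → Boreal Owl.
It has 3 species and 2 links.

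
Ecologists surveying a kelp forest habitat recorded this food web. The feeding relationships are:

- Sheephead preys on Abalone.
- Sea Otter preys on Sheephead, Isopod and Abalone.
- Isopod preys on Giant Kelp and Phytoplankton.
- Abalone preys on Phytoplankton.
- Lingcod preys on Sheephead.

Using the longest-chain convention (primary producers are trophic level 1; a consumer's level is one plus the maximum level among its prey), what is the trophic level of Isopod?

Trophic level 2

Phytoplankton is a producer → level 1.
Isopod eats Phytoplankton (level 1); other prey at levels: Giant Kelp 1 → level 2.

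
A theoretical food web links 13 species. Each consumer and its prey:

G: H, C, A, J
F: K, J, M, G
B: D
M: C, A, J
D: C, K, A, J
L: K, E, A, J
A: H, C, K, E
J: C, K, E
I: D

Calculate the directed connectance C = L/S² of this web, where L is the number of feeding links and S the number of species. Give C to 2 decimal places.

C = 0.17

The web has S = 13 species and L = 28 feeding links.
C = L / S² = 28 / 169 = 0.1657 ≈ 0.17.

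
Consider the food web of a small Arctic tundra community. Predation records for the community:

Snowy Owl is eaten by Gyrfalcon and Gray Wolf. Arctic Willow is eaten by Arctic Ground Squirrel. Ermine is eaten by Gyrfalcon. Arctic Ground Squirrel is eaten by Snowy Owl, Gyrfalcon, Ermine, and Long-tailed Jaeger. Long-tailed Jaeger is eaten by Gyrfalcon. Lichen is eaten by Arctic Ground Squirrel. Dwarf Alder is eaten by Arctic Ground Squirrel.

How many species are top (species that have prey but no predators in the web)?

Top species (has prey, but nothing eats it): Gyrfalcon, Gray Wolf.
Count: 2.

2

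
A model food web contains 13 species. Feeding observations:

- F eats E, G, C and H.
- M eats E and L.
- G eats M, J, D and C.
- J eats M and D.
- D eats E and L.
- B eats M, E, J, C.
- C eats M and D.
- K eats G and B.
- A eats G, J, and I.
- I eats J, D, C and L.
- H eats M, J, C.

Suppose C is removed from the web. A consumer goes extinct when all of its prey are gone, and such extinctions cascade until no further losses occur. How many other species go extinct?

0

Remove C.
Every predator of it retains at least one other prey: B still has E, M, J; H still has M, J; I still has L, D, J; G still has M, D, J; F still has E, H, G.
No consumer loses all prey, so no secondary extinctions occur.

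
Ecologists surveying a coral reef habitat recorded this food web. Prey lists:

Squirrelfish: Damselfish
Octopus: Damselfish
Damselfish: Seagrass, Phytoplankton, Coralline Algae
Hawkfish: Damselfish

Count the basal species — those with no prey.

3

Basal species (no prey listed): Seagrass, Phytoplankton, Coralline Algae.
Count: 3.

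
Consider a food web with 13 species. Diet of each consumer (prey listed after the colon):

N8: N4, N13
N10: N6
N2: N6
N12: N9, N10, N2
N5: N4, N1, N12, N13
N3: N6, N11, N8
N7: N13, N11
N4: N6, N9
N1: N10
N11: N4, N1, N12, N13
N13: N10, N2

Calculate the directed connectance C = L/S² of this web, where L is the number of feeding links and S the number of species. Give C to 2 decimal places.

The web has S = 13 species and L = 25 feeding links.
C = L / S² = 25 / 169 = 0.1479 ≈ 0.15.

C = 0.15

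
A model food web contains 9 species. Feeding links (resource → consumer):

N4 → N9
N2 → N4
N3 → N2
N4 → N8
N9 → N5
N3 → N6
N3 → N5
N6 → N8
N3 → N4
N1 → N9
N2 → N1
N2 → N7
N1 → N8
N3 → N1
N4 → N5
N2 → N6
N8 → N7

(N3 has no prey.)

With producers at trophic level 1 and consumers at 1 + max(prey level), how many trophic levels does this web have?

Producers (level 1): N3.
N3 → N2 → N1 → N9 → N5 gives N5 level 5.
No species has a prey at level 5, so no species reaches level 6.

5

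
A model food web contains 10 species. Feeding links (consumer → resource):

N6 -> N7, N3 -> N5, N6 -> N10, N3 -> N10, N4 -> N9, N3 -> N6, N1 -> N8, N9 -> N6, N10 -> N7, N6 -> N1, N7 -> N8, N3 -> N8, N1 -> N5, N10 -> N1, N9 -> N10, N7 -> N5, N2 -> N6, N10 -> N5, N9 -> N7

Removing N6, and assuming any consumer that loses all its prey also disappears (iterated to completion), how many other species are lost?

1

Remove N6.
Round 1: N2 (all prey gone) → extinct.
No further losses. Total secondary extinctions: 1.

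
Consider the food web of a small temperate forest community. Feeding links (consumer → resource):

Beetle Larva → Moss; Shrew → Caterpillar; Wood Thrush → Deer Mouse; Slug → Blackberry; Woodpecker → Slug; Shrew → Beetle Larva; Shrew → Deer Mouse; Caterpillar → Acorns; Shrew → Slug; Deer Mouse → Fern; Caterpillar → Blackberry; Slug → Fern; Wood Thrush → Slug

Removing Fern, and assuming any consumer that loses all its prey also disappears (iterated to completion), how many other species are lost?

Remove Fern.
Round 1: Deer Mouse (all prey gone) → extinct.
No further losses. Total secondary extinctions: 1.

1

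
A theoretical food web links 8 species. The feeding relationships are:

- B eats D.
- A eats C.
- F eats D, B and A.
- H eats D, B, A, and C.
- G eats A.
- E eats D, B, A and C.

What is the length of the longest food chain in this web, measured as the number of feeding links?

One longest chain: C → A → E.
It has 3 species and 2 links.

2 links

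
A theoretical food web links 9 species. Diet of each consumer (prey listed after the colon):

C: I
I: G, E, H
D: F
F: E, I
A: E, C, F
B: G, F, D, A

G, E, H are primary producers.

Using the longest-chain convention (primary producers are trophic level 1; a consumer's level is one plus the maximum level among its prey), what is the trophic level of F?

Trophic level 3

G is a producer → level 1.
I eats G (level 1); other prey at levels: E 1, H 1 → level 2.
F eats I (level 2); other prey at levels: E 1 → level 3.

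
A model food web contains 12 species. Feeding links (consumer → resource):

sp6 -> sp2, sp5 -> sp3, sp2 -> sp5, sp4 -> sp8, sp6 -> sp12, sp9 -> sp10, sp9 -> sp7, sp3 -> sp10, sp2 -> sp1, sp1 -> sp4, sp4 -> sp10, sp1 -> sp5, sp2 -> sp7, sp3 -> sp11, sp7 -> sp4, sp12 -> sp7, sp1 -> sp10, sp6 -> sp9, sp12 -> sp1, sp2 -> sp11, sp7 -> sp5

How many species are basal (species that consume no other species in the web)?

Basal species (no prey listed): sp8, sp11, sp10.
Count: 3.

3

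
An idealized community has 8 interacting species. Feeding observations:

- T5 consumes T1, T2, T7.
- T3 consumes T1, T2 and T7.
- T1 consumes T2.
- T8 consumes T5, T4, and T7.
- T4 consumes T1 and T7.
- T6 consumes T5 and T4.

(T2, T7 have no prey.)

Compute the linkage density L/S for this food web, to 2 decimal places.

L/S = 1.75

There are L = 14 links among S = 8 species.
L/S = 14/8 = 1.7500 ≈ 1.75.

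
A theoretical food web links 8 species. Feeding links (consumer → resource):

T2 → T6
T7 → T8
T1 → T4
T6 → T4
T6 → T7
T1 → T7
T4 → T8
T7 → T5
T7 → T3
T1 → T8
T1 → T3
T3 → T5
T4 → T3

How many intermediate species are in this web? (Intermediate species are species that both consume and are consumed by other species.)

4

Intermediate species (has both prey and predators): T3, T7, T4, T6.
Count: 4.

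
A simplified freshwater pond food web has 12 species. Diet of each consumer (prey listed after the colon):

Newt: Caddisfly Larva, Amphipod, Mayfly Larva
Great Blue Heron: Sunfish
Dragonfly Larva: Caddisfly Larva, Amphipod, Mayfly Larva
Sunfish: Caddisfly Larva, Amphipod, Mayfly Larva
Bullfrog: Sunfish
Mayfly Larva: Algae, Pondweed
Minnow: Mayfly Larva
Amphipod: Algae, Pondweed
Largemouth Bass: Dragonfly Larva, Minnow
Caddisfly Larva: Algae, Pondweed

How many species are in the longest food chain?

4 species

One longest chain: Algae → Caddisfly Larva → Sunfish → Great Blue Heron.
It has 4 species and 3 links.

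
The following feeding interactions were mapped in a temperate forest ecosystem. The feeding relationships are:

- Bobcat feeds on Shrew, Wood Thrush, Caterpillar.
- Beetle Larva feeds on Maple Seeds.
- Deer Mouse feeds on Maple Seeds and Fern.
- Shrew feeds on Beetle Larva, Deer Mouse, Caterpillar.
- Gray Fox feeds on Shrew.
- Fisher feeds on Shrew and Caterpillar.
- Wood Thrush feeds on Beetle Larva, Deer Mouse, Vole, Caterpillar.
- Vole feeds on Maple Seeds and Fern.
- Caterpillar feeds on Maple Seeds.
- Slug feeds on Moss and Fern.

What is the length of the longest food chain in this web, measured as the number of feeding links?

One longest chain: Maple Seeds → Beetle Larva → Shrew → Gray Fox.
It has 4 species and 3 links.

3 links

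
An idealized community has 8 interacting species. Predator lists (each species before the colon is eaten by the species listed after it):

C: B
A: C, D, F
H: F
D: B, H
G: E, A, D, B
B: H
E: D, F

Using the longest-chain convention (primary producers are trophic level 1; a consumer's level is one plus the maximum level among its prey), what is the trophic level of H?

Trophic level 5

G is a producer → level 1.
A eats G → level 2.
C eats A → level 3.
B eats C (level 3); other prey at levels: G 1, D 3 → level 4.
H eats B (level 4); other prey at levels: D 3 → level 5.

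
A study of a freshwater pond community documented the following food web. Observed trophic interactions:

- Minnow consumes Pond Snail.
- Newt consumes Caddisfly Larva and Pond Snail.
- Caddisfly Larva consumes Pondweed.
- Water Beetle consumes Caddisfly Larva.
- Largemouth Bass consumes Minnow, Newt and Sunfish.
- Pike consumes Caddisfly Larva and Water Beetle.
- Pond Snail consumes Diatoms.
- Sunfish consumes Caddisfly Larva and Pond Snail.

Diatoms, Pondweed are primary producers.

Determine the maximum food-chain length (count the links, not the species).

One longest chain: Pondweed → Caddisfly Larva → Water Beetle → Pike.
It has 4 species and 3 links.

3 links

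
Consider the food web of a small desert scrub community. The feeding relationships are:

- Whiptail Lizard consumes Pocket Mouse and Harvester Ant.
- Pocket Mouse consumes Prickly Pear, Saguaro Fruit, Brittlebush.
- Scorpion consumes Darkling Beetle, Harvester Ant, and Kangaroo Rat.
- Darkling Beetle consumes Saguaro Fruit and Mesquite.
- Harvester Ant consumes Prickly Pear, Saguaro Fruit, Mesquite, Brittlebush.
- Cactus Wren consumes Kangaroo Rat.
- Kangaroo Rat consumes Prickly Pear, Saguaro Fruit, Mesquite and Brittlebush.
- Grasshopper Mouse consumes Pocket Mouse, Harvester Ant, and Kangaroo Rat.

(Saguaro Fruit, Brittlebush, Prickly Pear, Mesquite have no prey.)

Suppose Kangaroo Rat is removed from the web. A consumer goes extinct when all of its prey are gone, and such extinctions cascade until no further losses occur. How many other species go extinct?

Remove Kangaroo Rat.
Round 1: Cactus Wren (all prey gone) → extinct.
No further losses. Total secondary extinctions: 1.

1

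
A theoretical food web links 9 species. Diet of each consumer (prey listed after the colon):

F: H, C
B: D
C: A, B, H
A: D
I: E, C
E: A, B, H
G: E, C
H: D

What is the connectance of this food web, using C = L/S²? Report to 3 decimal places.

C = 0.185

The web has S = 9 species and L = 15 feeding links.
C = L / S² = 15 / 81 = 0.1852 ≈ 0.185.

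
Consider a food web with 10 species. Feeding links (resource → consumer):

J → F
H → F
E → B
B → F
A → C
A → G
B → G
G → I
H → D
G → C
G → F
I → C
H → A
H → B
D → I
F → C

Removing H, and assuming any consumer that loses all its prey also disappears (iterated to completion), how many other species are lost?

Remove H.
Round 1: A (all prey gone), D (all prey gone) → extinct.
No further losses. Total secondary extinctions: 2.

2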